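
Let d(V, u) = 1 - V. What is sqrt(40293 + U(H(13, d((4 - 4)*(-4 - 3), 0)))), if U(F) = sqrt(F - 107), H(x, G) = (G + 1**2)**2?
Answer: sqrt(40293 + I*sqrt(103)) ≈ 200.73 + 0.025*I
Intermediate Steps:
H(x, G) = (1 + G)**2 (H(x, G) = (G + 1)**2 = (1 + G)**2)
U(F) = sqrt(-107 + F)
sqrt(40293 + U(H(13, d((4 - 4)*(-4 - 3), 0)))) = sqrt(40293 + sqrt(-107 + (1 + (1 - (4 - 4)*(-4 - 3)))**2)) = sqrt(40293 + sqrt(-107 + (1 + (1 - 0*(-7)))**2)) = sqrt(40293 + sqrt(-107 + (1 + (1 - 1*0))**2)) = sqrt(40293 + sqrt(-107 + (1 + (1 + 0))**2)) = sqrt(40293 + sqrt(-107 + (1 + 1)**2)) = sqrt(40293 + sqrt(-107 + 2**2)) = sqrt(40293 + sqrt(-107 + 4)) = sqrt(40293 + sqrt(-103)) = sqrt(40293 + I*sqrt(103))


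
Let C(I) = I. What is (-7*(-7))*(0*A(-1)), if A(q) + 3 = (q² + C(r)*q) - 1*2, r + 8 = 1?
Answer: 0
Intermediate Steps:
r = -7 (r = -8 + 1 = -7)
A(q) = -5 + q² - 7*q (A(q) = -3 + ((q² - 7*q) - 1*2) = -3 + ((q² - 7*q) - 2) = -3 + (-2 + q² - 7*q) = -5 + q² - 7*q)
(-7*(-7))*(0*A(-1)) = (-7*(-7))*(0*(-5 + (-1)² - 7*(-1))) = 49*(0*(-5 + 1 + 7)) = 49*(0*3) = 49*0 = 0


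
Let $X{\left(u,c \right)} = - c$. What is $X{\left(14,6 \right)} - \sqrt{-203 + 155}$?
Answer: $-6 - 4 i \sqrt{3} \approx -6.0 - 6.9282 i$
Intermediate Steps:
$X{\left(14,6 \right)} - \sqrt{-203 + 155} = \left(-1\right) 6 - \sqrt{-203 + 155} = -6 - \sqrt{-48} = -6 - 4 i \sqrt{3}$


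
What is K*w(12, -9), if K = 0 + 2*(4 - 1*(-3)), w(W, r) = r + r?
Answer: -252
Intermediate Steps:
w(W, r) = 2*r
K = 14 (K = 0 + 2*(4 + 3) = 0 + 2*7 = 0 + 14 = 14)
K*w(12, -9) = 14*(2*(-9)) = 14*(-18) = -252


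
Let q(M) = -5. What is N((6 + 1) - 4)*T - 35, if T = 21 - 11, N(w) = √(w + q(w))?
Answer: -35 + 10*I*√2 ≈ -35.0 + 14.142*I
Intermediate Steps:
N(w) = √(-5 + w) (N(w) = √(w - 5) = √(-5 + w))
T = 10
N((6 + 1) - 4)*T - 35 = √(-5 + ((6 + 1) - 4))*10 - 35 = √(-5 + (7 - 4))*10 - 35 = √(-5 + 3)*10 - 35 = √(-2)*10 - 35 = (I*√2)*10 - 35 = 10*I*√2 - 35 = -35 + 10*I*√2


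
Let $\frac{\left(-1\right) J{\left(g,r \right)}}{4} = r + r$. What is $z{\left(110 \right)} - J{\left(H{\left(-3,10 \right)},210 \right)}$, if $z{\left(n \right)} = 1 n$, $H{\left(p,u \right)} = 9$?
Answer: $1790$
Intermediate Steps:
$J{\left(g,r \right)} = - 8 r$ ($J{\left(g,r \right)} = - 4 \left(r + r\right) = - 4 \cdot 2 r = - 8 r$)
$z{\left(n \right)} = n$
$z{\left(110 \right)} - J{\left(H{\left(-3,10 \right)},210 \right)} = 110 - \left(-8\right) 210 = 110 - -1680 = 110 + 1680 = 1790$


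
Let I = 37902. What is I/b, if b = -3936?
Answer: -6317/656 ≈ -9.6296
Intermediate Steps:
I/b = 37902/(-3936) = 37902*(-1/3936) = -6317/656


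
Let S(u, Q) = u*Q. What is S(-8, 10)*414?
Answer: -33120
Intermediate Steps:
S(u, Q) = Q*u
S(-8, 10)*414 = (10*(-8))*414 = -80*414 = -33120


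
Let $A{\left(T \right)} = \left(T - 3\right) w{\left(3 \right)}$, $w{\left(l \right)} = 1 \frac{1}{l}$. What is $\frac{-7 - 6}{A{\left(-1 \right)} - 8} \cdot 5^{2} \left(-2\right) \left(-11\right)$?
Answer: $\frac{10725}{14} \approx 766.07$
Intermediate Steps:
$w{\left(l \right)} = \frac{1}{l}$
$A{\left(T \right)} = -1 + \frac{T}{3}$ ($A{\left(T \right)} = \frac{T - 3}{3} = \left(-3 + T\right) \frac{1}{3} = -1 + \frac{T}{3}$)
$\frac{-7 - 6}{A{\left(-1 \right)} - 8} \cdot 5^{2} \left(-2\right) \left(-11\right) = \frac{-7 - 6}{\left(-1 + \frac{1}{3} \left(-1\right)\right) - 8} \cdot 5^{2} \left(-2\right) \left(-11\right) = - \frac{13}{\left(-1 - \frac{1}{3}\right) - 8} \cdot 25 \left(-2\right) \left(-11\right) = - \frac{13}{- \frac{4}{3} - 8} \left(-50\right) \left(-11\right) = - \frac{13}{- \frac{28}{3}} \left(-50\right) \left(-11\right) = \left(-13\right) \left(- \frac{3}{28}\right) \left(-50\right) \left(-11\right) = \frac{39}{28} \left(-50\right) \left(-11\right) = \left(- \frac{975}{14}\right) \left(-11\right) = \frac{10725}{14}$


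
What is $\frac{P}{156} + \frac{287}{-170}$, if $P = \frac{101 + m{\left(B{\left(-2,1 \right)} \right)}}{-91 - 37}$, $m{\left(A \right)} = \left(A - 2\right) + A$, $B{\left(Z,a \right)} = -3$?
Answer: $- \frac{957771}{565760} \approx -1.6929$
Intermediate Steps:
$m{\left(A \right)} = -2 + 2 A$ ($m{\left(A \right)} = \left(-2 + A\right) + A = -2 + 2 A$)
$P = - \frac{93}{128}$ ($P = \frac{101 + \left(-2 + 2 \left(-3\right)\right)}{-91 - 37} = \frac{101 - 8}{-128} = \left(101 - 8\right) \left(- \frac{1}{128}\right) = 93 \left(- \frac{1}{128}\right) = - \frac{93}{128} \approx -0.72656$)
$\frac{P}{156} + \frac{287}{-170} = - \frac{93}{128 \cdot 156} + \frac{287}{-170} = \left(- \frac{93}{128}\right) \frac{1}{156} + 287 \left(- \frac{1}{170}\right) = - \frac{31}{6656} - \frac{287}{170} = - \frac{957771}{565760}$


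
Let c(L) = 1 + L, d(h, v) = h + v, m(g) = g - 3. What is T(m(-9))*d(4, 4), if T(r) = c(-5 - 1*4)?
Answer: -64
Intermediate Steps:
m(g) = -3 + g
T(r) = -8 (T(r) = 1 + (-5 - 1*4) = 1 + (-5 - 4) = 1 - 9 = -8)
T(m(-9))*d(4, 4) = -8*(4 + 4) = -8*8 = -64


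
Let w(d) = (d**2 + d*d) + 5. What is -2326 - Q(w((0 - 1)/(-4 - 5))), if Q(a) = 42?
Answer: -2368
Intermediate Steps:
w(d) = 5 + 2*d**2 (w(d) = (d**2 + d**2) + 5 = 2*d**2 + 5 = 5 + 2*d**2)
-2326 - Q(w((0 - 1)/(-4 - 5))) = -2326 - 1*42 = -2326 - 42 = -2368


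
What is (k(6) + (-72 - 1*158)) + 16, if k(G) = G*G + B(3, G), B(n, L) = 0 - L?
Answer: -184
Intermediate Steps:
B(n, L) = -L
k(G) = G² - G (k(G) = G*G - G = G² - G)
(k(6) + (-72 - 1*158)) + 16 = (6*(-1 + 6) + (-72 - 1*158)) + 16 = (6*5 + (-72 - 158)) + 16 = (30 - 230) + 16 = -200 + 16 = -184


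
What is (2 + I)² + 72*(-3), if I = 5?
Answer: -167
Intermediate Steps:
(2 + I)² + 72*(-3) = (2 + 5)² + 72*(-3) = 7² - 216 = 49 - 216 = -167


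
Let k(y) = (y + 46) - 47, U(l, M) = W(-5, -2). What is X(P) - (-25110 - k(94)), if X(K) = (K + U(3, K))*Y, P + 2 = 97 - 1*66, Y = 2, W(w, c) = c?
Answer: 25257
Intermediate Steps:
U(l, M) = -2
k(y) = -1 + y (k(y) = (46 + y) - 47 = -1 + y)
P = 29 (P = -2 + (97 - 1*66) = -2 + (97 - 66) = -2 + 31 = 29)
X(K) = -4 + 2*K (X(K) = (K - 2)*2 = (-2 + K)*2 = -4 + 2*K)
X(P) - (-25110 - k(94)) = (-4 + 2*29) - (-25110 - (-1 + 94)) = (-4 + 58) - (-25110 - 1*93) = 54 - (-25110 - 93) = 54 - 1*(-25203) = 54 + 25203 = 25257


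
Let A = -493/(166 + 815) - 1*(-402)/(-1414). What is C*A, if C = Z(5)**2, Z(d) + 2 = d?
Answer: -545732/77063 ≈ -7.0816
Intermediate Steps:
Z(d) = -2 + d
A = -545732/693567 (A = -493/981 + 402*(-1/1414) = -493*1/981 - 201/707 = -493/981 - 201/707 = -545732/693567 ≈ -0.78685)
C = 9 (C = (-2 + 5)**2 = 3**2 = 9)
C*A = 9*(-545732/693567) = -545732/77063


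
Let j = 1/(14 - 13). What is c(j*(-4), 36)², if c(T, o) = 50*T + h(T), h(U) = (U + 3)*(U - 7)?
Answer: 35721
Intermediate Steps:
j = 1 (j = 1/1 = 1)
h(U) = (-7 + U)*(3 + U) (h(U) = (3 + U)*(-7 + U) = (-7 + U)*(3 + U))
c(T, o) = -21 + T² + 46*T (c(T, o) = 50*T + (-21 + T² - 4*T) = -21 + T² + 46*T)
c(j*(-4), 36)² = (-21 + (1*(-4))² + 46*(1*(-4)))² = (-21 + (-4)² + 46*(-4))² = (-21 + 16 - 184)² = (-189)² = 35721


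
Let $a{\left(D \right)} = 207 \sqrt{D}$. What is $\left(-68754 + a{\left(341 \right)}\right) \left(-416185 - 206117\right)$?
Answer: $42785751708 - 128816514 \sqrt{341} \approx 4.0407 \cdot 10^{10}$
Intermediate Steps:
$\left(-68754 + a{\left(341 \right)}\right) \left(-416185 - 206117\right) = \left(-68754 + 207 \sqrt{341}\right) \left(-416185 - 206117\right) = \left(-68754 + 207 \sqrt{341}\right) \left(-622302\right) = 42785751708 - 128816514 \sqrt{341}$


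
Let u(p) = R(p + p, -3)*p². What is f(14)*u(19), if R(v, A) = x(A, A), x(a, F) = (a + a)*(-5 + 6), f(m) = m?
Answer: -30324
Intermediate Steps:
x(a, F) = 2*a (x(a, F) = (2*a)*1 = 2*a)
R(v, A) = 2*A
u(p) = -6*p² (u(p) = (2*(-3))*p² = -6*p²)
f(14)*u(19) = 14*(-6*19²) = 14*(-6*361) = 14*(-2166) = -30324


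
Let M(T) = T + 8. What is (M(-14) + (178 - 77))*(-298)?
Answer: -28310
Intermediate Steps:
M(T) = 8 + T
(M(-14) + (178 - 77))*(-298) = ((8 - 14) + (178 - 77))*(-298) = (-6 + 101)*(-298) = 95*(-298) = -28310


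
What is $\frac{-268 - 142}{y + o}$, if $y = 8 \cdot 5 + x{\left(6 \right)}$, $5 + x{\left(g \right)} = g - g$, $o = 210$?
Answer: $- \frac{82}{49} \approx -1.6735$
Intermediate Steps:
$x{\left(g \right)} = -5$ ($x{\left(g \right)} = -5 + \left(g - g\right) = -5 + 0 = -5$)
$y = 35$ ($y = 8 \cdot 5 - 5 = 40 - 5 = 35$)
$\frac{-268 - 142}{y + o} = \frac{-268 - 142}{35 + 210} = - \frac{410}{245} = \left(-410\right) \frac{1}{245} = - \frac{82}{49}$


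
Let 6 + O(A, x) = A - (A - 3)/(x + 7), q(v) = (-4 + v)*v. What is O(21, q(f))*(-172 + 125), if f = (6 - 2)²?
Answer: -139449/199 ≈ -700.75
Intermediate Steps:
f = 16 (f = 4² = 16)
q(v) = v*(-4 + v)
O(A, x) = -6 + A - (-3 + A)/(7 + x) (O(A, x) = -6 + (A - (A - 3)/(x + 7)) = -6 + (A - (-3 + A)/(7 + x)) = -6 + A - (-3 + A)/(7 + x))
O(21, q(f))*(-172 + 125) = ((-39 - 96*(-4 + 16) + 6*21 + 21*(16*(-4 + 16)))/(7 + 16*(-4 + 16)))*(-172 + 125) = ((-39 - 96*12 + 126 + 21*(16*12))/(7 + 16*12))*(-47) = ((-39 - 6*192 + 126 + 21*192)/(7 + 192))*(-47) = ((-39 - 1152 + 126 + 4032)/199)*(-47) = ((1/199)*2967)*(-47) = (2967/199)*(-47) = -139449/199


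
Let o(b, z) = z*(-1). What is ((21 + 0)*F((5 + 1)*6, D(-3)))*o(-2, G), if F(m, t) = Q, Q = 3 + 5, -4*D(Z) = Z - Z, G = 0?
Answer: 0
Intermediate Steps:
D(Z) = 0 (D(Z) = -(Z - Z)/4 = -¼*0 = 0)
o(b, z) = -z
Q = 8
F(m, t) = 8
((21 + 0)*F((5 + 1)*6, D(-3)))*o(-2, G) = ((21 + 0)*8)*(-1*0) = (21*8)*0 = 168*0 = 0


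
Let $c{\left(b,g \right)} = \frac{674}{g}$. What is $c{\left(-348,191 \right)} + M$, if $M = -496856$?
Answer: $- \frac{94898822}{191} \approx -4.9685 \cdot 10^{5}$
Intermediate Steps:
$c{\left(-348,191 \right)} + M = \frac{674}{191} - 496856 = - \frac{94898822}{191}$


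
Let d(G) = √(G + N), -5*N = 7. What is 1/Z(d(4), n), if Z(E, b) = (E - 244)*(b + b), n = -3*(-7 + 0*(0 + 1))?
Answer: -610/6251007 - √65/12502014 ≈ -9.8229e-5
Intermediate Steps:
N = -7/5 (N = -⅕*7 = -7/5 ≈ -1.4000)
d(G) = √(-7/5 + G) (d(G) = √(G - 7/5) = √(-7/5 + G))
n = 21 (n = -3*(-7 + 0*1) = -3*(-7 + 0) = -3*(-7) = 21)
Z(E, b) = 2*b*(-244 + E) (Z(E, b) = (-244 + E)*(2*b) = 2*b*(-244 + E))
1/Z(d(4), n) = 1/(2*21*(-244 + √(-35 + 25*4)/5)) = 1/(2*21*(-244 + √(-35 + 100)/5)) = 1/(2*21*(-244 + √65/5)) = 1/(-10248 + 42*√65/5)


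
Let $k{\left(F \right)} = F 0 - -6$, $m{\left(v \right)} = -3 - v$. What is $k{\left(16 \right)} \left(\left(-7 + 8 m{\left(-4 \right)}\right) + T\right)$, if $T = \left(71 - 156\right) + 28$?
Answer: $-336$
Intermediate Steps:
$T = -57$ ($T = -85 + 28 = -57$)
$k{\left(F \right)} = 6$ ($k{\left(F \right)} = 0 + \left(9 - 3\right) = 0 + 6 = 6$)
$k{\left(16 \right)} \left(\left(-7 + 8 m{\left(-4 \right)}\right) + T\right) = 6 \left(\left(-7 + 8 \left(-3 - -4\right)\right) - 57\right) = 6 \left(\left(-7 + 8 \left(-3 + 4\right)\right) - 57\right) = 6 \left(\left(-7 + 8 \cdot 1\right) - 57\right) = 6 \left(\left(-7 + 8\right) - 57\right) = 6 \left(1 - 57\right) = 6 \left(-56\right) = -336$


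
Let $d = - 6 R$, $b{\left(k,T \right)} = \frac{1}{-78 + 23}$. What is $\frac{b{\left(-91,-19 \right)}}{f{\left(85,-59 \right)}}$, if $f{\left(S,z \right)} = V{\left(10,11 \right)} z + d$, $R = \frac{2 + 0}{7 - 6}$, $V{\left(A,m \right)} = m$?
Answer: $\frac{1}{36355} \approx 2.7507 \cdot 10^{-5}$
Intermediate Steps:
$b{\left(k,T \right)} = - \frac{1}{55}$ ($b{\left(k,T \right)} = \frac{1}{-55} = - \frac{1}{55}$)
$R = 2$ ($R = \frac{2}{1} = 2 \cdot 1 = 2$)
$d = -12$ ($d = \left(-6\right) 2 = -12$)
$f{\left(S,z \right)} = -12 + 11 z$ ($f{\left(S,z \right)} = 11 z - 12 = -12 + 11 z$)
$\frac{b{\left(-91,-19 \right)}}{f{\left(85,-59 \right)}} = - \frac{1}{55 \left(-12 + 11 \left(-59\right)\right)} = - \frac{1}{55 \left(-12 - 649\right)} = - \frac{1}{55 \left(-661\right)} = \left(- \frac{1}{55}\right) \left(- \frac{1}{661}\right) = \frac{1}{36355}$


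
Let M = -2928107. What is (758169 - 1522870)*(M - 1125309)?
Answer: 3099651268616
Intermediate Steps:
(758169 - 1522870)*(M - 1125309) = (758169 - 1522870)*(-2928107 - 1125309) = -764701*(-4053416) = 3099651268616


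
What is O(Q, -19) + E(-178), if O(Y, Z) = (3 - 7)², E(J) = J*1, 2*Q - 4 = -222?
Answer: -162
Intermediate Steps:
Q = -109 (Q = 2 + (½)*(-222) = 2 - 111 = -109)
E(J) = J
O(Y, Z) = 16 (O(Y, Z) = (-4)² = 16)
O(Q, -19) + E(-178) = 16 - 178 = -162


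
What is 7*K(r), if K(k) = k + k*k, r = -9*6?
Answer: 20034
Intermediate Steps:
r = -54
K(k) = k + k**2
7*K(r) = 7*(-54*(1 - 54)) = 7*(-54*(-53)) = 7*2862 = 20034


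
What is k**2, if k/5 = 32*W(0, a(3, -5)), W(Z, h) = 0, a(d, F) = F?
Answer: 0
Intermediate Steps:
k = 0 (k = 5*(32*0) = 5*0 = 0)
k**2 = 0**2 = 0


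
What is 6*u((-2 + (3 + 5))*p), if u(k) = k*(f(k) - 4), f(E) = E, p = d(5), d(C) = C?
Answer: 4680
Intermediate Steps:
p = 5
u(k) = k*(-4 + k) (u(k) = k*(k - 4) = k*(-4 + k))
6*u((-2 + (3 + 5))*p) = 6*(((-2 + (3 + 5))*5)*(-4 + (-2 + (3 + 5))*5)) = 6*(((-2 + 8)*5)*(-4 + (-2 + 8)*5)) = 6*((6*5)*(-4 + 6*5)) = 6*(30*(-4 + 30)) = 6*(30*26) = 6*780 = 4680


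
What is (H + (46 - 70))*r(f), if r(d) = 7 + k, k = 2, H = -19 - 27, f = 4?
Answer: -630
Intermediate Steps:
H = -46
r(d) = 9 (r(d) = 7 + 2 = 9)
(H + (46 - 70))*r(f) = (-46 + (46 - 70))*9 = (-46 - 24)*9 = -70*9 = -630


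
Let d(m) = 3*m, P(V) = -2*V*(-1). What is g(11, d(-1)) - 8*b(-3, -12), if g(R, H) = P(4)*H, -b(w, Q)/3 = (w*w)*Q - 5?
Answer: -2736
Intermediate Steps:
P(V) = 2*V
b(w, Q) = 15 - 3*Q*w**2 (b(w, Q) = -3*((w*w)*Q - 5) = -3*(w**2*Q - 5) = -3*(Q*w**2 - 5) = -3*(-5 + Q*w**2) = 15 - 3*Q*w**2)
g(R, H) = 8*H (g(R, H) = (2*4)*H = 8*H)
g(11, d(-1)) - 8*b(-3, -12) = 8*(3*(-1)) - 8*(15 - 3*(-12)*(-3)**2) = 8*(-3) - 8*(15 - 3*(-12)*9) = -24 - 8*(15 + 324) = -24 - 8*339 = -24 - 2712 = -2736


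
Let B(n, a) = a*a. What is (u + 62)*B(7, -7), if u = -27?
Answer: 1715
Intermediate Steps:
B(n, a) = a**2
(u + 62)*B(7, -7) = (-27 + 62)*(-7)**2 = 35*49 = 1715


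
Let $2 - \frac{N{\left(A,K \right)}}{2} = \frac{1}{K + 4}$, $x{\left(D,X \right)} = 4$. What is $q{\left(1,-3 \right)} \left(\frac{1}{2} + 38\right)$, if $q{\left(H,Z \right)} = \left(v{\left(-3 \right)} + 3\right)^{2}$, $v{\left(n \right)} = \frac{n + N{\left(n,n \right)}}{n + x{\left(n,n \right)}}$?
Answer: $154$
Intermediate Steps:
$N{\left(A,K \right)} = 4 - \frac{2}{4 + K}$ ($N{\left(A,K \right)} = 4 - \frac{2}{K + 4} = 4 - \frac{2}{4 + K}$)
$v{\left(n \right)} = \frac{n + \frac{2 \left(7 + 2 n\right)}{4 + n}}{4 + n}$ ($v{\left(n \right)} = \frac{n + \frac{2 \left(7 + 2 n\right)}{4 + n}}{n + 4} = \frac{n + \frac{2 \left(7 + 2 n\right)}{4 + n}}{4 + n}$)
$q{\left(H,Z \right)} = 4$ ($q{\left(H,Z \right)} = \left(\frac{14 + 4 \left(-3\right) - 3 \left(4 - 3\right)}{\left(4 - 3\right)^{2}} + 3\right)^{2} = \left(1^{-2} \left(14 - 12 - 3\right) + 3\right)^{2} = \left(1 \left(14 - 12 - 3\right) + 3\right)^{2} = \left(1 \left(-1\right) + 3\right)^{2} = \left(-1 + 3\right)^{2} = 2^{2} = 4$)
$q{\left(1,-3 \right)} \left(\frac{1}{2} + 38\right) = 4 \left(\frac{1}{2} + 38\right) = 4 \cdot \frac{77}{2} = 154$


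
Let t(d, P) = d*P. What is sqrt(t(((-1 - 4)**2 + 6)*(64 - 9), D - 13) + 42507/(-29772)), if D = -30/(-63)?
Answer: I*sqrt(25763180404101)/34734 ≈ 146.13*I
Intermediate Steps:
D = 10/21 (D = -30*(-1/63) = 10/21 ≈ 0.47619)
t(d, P) = P*d
sqrt(t(((-1 - 4)**2 + 6)*(64 - 9), D - 13) + 42507/(-29772)) = sqrt((10/21 - 13)*(((-1 - 4)**2 + 6)*(64 - 9)) + 42507/(-29772)) = sqrt(-263*((-5)**2 + 6)*55/21 + 42507*(-1/29772)) = sqrt(-263*(25 + 6)*55/21 - 4723/3308) = sqrt(-8153*55/21 - 4723/3308) = sqrt(-263/21*1705 - 4723/3308) = sqrt(-448415/21 - 4723/3308) = sqrt(-1483456003/69468) = I*sqrt(25763180404101)/34734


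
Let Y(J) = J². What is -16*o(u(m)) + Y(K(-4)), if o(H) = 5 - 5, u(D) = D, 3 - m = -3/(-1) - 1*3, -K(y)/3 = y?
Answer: 144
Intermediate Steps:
K(y) = -3*y
m = 3 (m = 3 - (-3/(-1) - 1*3) = 3 - (-3*(-1) - 3) = 3 - (3 - 3) = 3 - 1*0 = 3 + 0 = 3)
o(H) = 0
-16*o(u(m)) + Y(K(-4)) = -16*0 + (-3*(-4))² = 0 + 12² = 0 + 144 = 144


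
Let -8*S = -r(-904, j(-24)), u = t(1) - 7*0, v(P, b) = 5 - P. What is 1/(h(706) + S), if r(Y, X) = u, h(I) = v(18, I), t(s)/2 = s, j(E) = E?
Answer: -4/51 ≈ -0.078431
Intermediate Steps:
t(s) = 2*s
h(I) = -13 (h(I) = 5 - 1*18 = 5 - 18 = -13)
u = 2 (u = 2*1 - 7*0 = 2 + 0 = 2)
r(Y, X) = 2
S = ¼ (S = -(-1)*2/8 = -⅛*(-2) = ¼ ≈ 0.25000)
1/(h(706) + S) = 1/(-13 + ¼) = 1/(-51/4) = -4/51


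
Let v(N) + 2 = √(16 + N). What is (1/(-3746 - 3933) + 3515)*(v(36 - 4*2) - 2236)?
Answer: -60407388792/7679 + 53983368*√11/7679 ≈ -7.8433e+6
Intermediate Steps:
v(N) = -2 + √(16 + N)
(1/(-3746 - 3933) + 3515)*(v(36 - 4*2) - 2236) = (1/(-3746 - 3933) + 3515)*((-2 + √(16 + (36 - 4*2))) - 2236) = (1/(-7679) + 3515)*((-2 + √(16 + (36 - 8))) - 2236) = (-1/7679 + 3515)*((-2 + √(16 + 28)) - 2236) = 26991684*((-2 + √44) - 2236)/7679 = 26991684*((-2 + 2*√11) - 2236)/7679 = 26991684*(-2238 + 2*√11)/7679 = -60407388792/7679 + 53983368*√11/7679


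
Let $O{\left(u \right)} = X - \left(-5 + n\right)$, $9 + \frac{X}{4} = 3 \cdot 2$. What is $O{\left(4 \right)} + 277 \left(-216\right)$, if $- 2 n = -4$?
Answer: $-59841$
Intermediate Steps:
$n = 2$ ($n = \left(- \frac{1}{2}\right) \left(-4\right) = 2$)
$X = -12$ ($X = -36 + 4 \cdot 3 \cdot 2 = -36 + 4 \cdot 6 = -36 + 24 = -12$)
$O{\left(u \right)} = -9$ ($O{\left(u \right)} = -12 - \left(-5 + 2\right) = -12 - -3 = -12 + 3 = -9$)
$O{\left(4 \right)} + 277 \left(-216\right) = -9 + 277 \left(-216\right) = -9 - 59832 = -59841$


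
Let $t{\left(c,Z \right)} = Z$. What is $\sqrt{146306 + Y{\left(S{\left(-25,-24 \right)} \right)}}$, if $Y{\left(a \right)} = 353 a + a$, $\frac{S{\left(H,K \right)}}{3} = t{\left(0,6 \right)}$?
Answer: $\sqrt{152678} \approx 390.74$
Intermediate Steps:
$S{\left(H,K \right)} = 18$ ($S{\left(H,K \right)} = 3 \cdot 6 = 18$)
$Y{\left(a \right)} = 354 a$
$\sqrt{146306 + Y{\left(S{\left(-25,-24 \right)} \right)}} = \sqrt{146306 + 354 \cdot 18} = \sqrt{146306 + 6372} = \sqrt{152678}$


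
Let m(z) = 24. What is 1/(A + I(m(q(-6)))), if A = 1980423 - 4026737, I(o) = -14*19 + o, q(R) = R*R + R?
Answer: -1/2046556 ≈ -4.8863e-7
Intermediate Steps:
q(R) = R + R² (q(R) = R² + R = R + R²)
I(o) = -266 + o
A = -2046314
1/(A + I(m(q(-6)))) = 1/(-2046314 + (-266 + 24)) = 1/(-2046314 - 242) = 1/(-2046556) = -1/2046556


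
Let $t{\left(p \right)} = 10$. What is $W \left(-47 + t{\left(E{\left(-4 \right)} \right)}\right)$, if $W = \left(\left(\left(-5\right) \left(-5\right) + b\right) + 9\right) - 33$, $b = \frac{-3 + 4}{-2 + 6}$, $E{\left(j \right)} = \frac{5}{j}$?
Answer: $- \frac{185}{4} \approx -46.25$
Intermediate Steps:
$b = \frac{1}{4}$ ($b = 1 \cdot \frac{1}{4} = \frac{1}{4} \approx 0.25$)
$W = \frac{5}{4}$ ($W = \left(\left(\left(-5\right) \left(-5\right) + \frac{1}{4}\right) + 9\right) - 33 = \left(\left(25 + \frac{1}{4}\right) + 9\right) - 33 = \left(\frac{101}{4} + 9\right) - 33 = \frac{137}{4} - 33 = \frac{5}{4} \approx 1.25$)
$W \left(-47 + t{\left(E{\left(-4 \right)} \right)}\right) = \frac{5 \left(-47 + 10\right)}{4} = \frac{5}{4} \left(-37\right) = - \frac{185}{4}$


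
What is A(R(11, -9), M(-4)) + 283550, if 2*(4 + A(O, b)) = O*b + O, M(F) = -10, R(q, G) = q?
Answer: 566993/2 ≈ 2.8350e+5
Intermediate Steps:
A(O, b) = -4 + O/2 + O*b/2 (A(O, b) = -4 + (O*b + O)/2 = -4 + (O + O*b)/2 = -4 + (O/2 + O*b/2) = -4 + O/2 + O*b/2)
A(R(11, -9), M(-4)) + 283550 = (-4 + (½)*11 + (½)*11*(-10)) + 283550 = (-4 + 11/2 - 55) + 283550 = -107/2 + 283550 = 566993/2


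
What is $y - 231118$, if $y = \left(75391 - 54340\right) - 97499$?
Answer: $-307566$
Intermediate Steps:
$y = -76448$ ($y = 21051 - 97499 = -76448$)
$y - 231118 = -76448 - 231118 = -307566$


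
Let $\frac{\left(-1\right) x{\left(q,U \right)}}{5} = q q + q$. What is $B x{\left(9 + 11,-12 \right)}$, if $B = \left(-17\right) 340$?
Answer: $12138000$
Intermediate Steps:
$B = -5780$
$x{\left(q,U \right)} = - 5 q - 5 q^{2}$ ($x{\left(q,U \right)} = - 5 \left(q q + q\right) = - 5 \left(q^{2} + q\right) = - 5 \left(q + q^{2}\right) = - 5 q - 5 q^{2}$)
$B x{\left(9 + 11,-12 \right)} = - 5780 \left(- 5 \left(9 + 11\right) \left(1 + \left(9 + 11\right)\right)\right) = - 5780 \left(\left(-5\right) 20 \left(1 + 20\right)\right) = - 5780 \left(\left(-5\right) 20 \cdot 21\right) = \left(-5780\right) \left(-2100\right) = 12138000$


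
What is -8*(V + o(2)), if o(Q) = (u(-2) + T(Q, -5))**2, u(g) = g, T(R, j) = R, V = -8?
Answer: 64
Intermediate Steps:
o(Q) = (-2 + Q)**2
-8*(V + o(2)) = -8*(-8 + (-2 + 2)**2) = -8*(-8 + 0**2) = -8*(-8 + 0) = -8*(-8) = 64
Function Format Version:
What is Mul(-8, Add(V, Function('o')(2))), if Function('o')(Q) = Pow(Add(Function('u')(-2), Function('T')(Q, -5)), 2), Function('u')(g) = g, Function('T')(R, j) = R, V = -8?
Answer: 64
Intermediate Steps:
Function('o')(Q) = Pow(Add(-2, Q), 2)
Mul(-8, Add(V, Function('o')(2))) = Mul(-8, Add(-8, Pow(Add(-2, 2), 2))) = Mul(-8, Add(-8, Pow(0, 2))) = Mul(-8, Add(-8, 0)) = Mul(-8, -8) = 64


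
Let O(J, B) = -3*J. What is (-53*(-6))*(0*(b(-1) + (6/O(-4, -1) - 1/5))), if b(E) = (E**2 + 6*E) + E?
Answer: 0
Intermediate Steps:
b(E) = E**2 + 7*E
(-53*(-6))*(0*(b(-1) + (6/O(-4, -1) - 1/5))) = (-53*(-6))*(0*(-(7 - 1) + (6/((-3*(-4))) - 1/5))) = 318*(0*(-1*6 + (6/12 - 1*1/5))) = 318*(0*(-6 + (6*(1/12) - 1/5))) = 318*(0*(-6 + (1/2 - 1/5))) = 318*(0*(-6 + 3/10)) = 318*(0*(-57/10)) = 318*0 = 0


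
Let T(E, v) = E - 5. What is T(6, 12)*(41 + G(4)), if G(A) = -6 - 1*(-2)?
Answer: 37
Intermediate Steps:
G(A) = -4 (G(A) = -6 + 2 = -4)
T(E, v) = -5 + E
T(6, 12)*(41 + G(4)) = (-5 + 6)*(41 - 4) = 1*37 = 37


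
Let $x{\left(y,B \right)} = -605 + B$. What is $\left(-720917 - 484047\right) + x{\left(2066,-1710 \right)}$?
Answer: $-1207279$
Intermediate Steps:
$\left(-720917 - 484047\right) + x{\left(2066,-1710 \right)} = \left(-720917 - 484047\right) - 2315 = -1204964 - 2315 = -1207279$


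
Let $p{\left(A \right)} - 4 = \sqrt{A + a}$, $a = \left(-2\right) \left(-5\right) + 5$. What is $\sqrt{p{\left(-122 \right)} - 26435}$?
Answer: $\sqrt{-26431 + i \sqrt{107}} \approx 0.0318 + 162.58 i$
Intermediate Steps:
$a = 15$ ($a = 10 + 5 = 15$)
$p{\left(A \right)} = 4 + \sqrt{15 + A}$ ($p{\left(A \right)} = 4 + \sqrt{A + 15} = 4 + \sqrt{15 + A}$)
$\sqrt{p{\left(-122 \right)} - 26435} = \sqrt{\left(4 + \sqrt{15 - 122}\right) - 26435} = \sqrt{\left(4 + \sqrt{-107}\right) - 26435} = \sqrt{\left(4 + i \sqrt{107}\right) - 26435} = \sqrt{-26431 + i \sqrt{107}}$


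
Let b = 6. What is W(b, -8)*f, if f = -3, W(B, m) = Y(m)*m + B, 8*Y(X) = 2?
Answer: -12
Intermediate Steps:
Y(X) = 1/4 (Y(X) = (1/8)*2 = 1/4)
W(B, m) = B + m/4 (W(B, m) = m/4 + B = B + m/4)
W(b, -8)*f = (6 + (1/4)*(-8))*(-3) = (6 - 2)*(-3) = 4*(-3) = -12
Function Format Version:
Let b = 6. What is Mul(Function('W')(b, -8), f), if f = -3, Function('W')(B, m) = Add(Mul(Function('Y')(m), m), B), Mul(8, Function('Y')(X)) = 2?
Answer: -12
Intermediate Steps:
Function('Y')(X) = Rational(1, 4) (Function('Y')(X) = Mul(Rational(1, 8), 2) = Rational(1, 4))
Function('W')(B, m) = Add(B, Mul(Rational(1, 4), m)) (Function('W')(B, m) = Add(Mul(Rational(1, 4), m), B) = Add(B, Mul(Rational(1, 4), m)))
Mul(Function('W')(b, -8), f) = Mul(Add(6, Mul(Rational(1, 4), -8)), -3) = Mul(Add(6, -2), -3) = Mul(4, -3) = -12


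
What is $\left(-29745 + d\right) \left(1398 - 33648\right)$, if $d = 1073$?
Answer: $924672000$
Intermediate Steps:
$\left(-29745 + d\right) \left(1398 - 33648\right) = \left(-29745 + 1073\right) \left(1398 - 33648\right) = \left(-28672\right) \left(-32250\right) = 924672000$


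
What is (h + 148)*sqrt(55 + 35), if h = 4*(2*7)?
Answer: 612*sqrt(10) ≈ 1935.3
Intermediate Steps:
h = 56 (h = 4*14 = 56)
(h + 148)*sqrt(55 + 35) = (56 + 148)*sqrt(55 + 35) = 204*sqrt(90) = 204*(3*sqrt(10)) = 612*sqrt(10)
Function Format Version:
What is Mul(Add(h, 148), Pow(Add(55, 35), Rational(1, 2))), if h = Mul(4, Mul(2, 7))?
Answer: Mul(612, Pow(10, Rational(1, 2))) ≈ 1935.3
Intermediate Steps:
h = 56 (h = Mul(4, 14) = 56)
Mul(Add(h, 148), Pow(Add(55, 35), Rational(1, 2))) = Mul(Add(56, 148), Pow(Add(55, 35), Rational(1, 2))) = Mul(204, Pow(90, Rational(1, 2))) = Mul(204, Mul(3, Pow(10, Rational(1, 2)))) = Mul(612, Pow(10, Rational(1, 2)))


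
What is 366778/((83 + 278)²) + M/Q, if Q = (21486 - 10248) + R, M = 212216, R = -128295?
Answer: 15277731010/15254985297 ≈ 1.0015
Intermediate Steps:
Q = -117057 (Q = (21486 - 10248) - 128295 = 11238 - 128295 = -117057)
366778/((83 + 278)²) + M/Q = 366778/((83 + 278)²) + 212216/(-117057) = 366778/(361²) + 212216*(-1/117057) = 366778/130321 - 212216/117057 = 15277731010/15254985297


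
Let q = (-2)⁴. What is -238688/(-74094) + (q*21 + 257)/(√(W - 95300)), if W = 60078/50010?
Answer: 119344/37047 - 593*I*√6620619584145/794315487 ≈ 3.2214 - 1.9209*I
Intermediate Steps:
q = 16
W = 10013/8335 (W = 60078*(1/50010) = 10013/8335 ≈ 1.2013)
-238688/(-74094) + (q*21 + 257)/(√(W - 95300)) = -238688/(-74094) + (16*21 + 257)/(√(10013/8335 - 95300)) = -238688*(-1/74094) + (336 + 257)/(√(-794315487/8335)) = 119344/37047 + 593/((I*√6620619584145/8335)) = 119344/37047 + 593*(-I*√6620619584145/794315487) = 119344/37047 - 593*I*√6620619584145/794315487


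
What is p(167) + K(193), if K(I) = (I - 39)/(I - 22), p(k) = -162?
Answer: -27548/171 ≈ -161.10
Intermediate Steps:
K(I) = (-39 + I)/(-22 + I)
p(167) + K(193) = -162 + (-39 + 193)/(-22 + 193) = -162 + 154/171 = -27548/171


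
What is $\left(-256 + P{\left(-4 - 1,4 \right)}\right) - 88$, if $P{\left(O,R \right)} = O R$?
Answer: $-364$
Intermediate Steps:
$\left(-256 + P{\left(-4 - 1,4 \right)}\right) - 88 = \left(-256 + \left(-4 - 1\right) 4\right) - 88 = \left(-256 - 20\right) - 88 = -276 - 88 = -364$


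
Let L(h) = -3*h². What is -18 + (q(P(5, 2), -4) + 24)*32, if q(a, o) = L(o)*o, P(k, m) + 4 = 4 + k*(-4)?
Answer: 6894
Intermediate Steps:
P(k, m) = -4*k (P(k, m) = -4 + (4 + k*(-4)) = -4 + (4 - 4*k) = -4*k)
q(a, o) = -3*o³ (q(a, o) = (-3*o²)*o = -3*o³)
-18 + (q(P(5, 2), -4) + 24)*32 = -18 + (-3*(-4)³ + 24)*32 = -18 + (-3*(-64) + 24)*32 = -18 + (192 + 24)*32 = -18 + 216*32 = -18 + 6912 = 6894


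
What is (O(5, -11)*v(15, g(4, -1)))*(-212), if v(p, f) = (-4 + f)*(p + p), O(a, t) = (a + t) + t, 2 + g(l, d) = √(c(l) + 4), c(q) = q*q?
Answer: -648720 + 216240*√5 ≈ -1.6519e+5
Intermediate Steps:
c(q) = q²
g(l, d) = -2 + √(4 + l²) (g(l, d) = -2 + √(l² + 4) = -2 + √(4 + l²))
O(a, t) = a + 2*t
v(p, f) = 2*p*(-4 + f) (v(p, f) = (-4 + f)*(2*p) = 2*p*(-4 + f))
(O(5, -11)*v(15, g(4, -1)))*(-212) = ((5 + 2*(-11))*(2*15*(-4 + (-2 + √(4 + 4²)))))*(-212) = ((5 - 22)*(2*15*(-4 + (-2 + √(4 + 16)))))*(-212) = -34*15*(-4 + (-2 + √20))*(-212) = -34*15*(-4 + (-2 + 2*√5))*(-212) = -34*15*(-6 + 2*√5)*(-212) = -17*(-180 + 60*√5)*(-212) = (3060 - 1020*√5)*(-212) = -648720 + 216240*√5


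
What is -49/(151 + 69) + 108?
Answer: 23711/220 ≈ 107.78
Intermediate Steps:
-49/(151 + 69) + 108 = -49/220 + 108 = 23711/220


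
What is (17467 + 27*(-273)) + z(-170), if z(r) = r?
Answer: 9926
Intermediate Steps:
(17467 + 27*(-273)) + z(-170) = (17467 + 27*(-273)) - 170 = (17467 - 7371) - 170 = 10096 - 170 = 9926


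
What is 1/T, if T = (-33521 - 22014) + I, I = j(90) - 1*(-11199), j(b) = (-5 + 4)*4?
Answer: -1/44340 ≈ -2.2553e-5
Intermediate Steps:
j(b) = -4 (j(b) = -1*4 = -4)
I = 11195 (I = -4 - 1*(-11199) = -4 + 11199 = 11195)
T = -44340 (T = (-33521 - 22014) + 11195 = -55535 + 11195 = -44340)
1/T = 1/(-44340) = -1/44340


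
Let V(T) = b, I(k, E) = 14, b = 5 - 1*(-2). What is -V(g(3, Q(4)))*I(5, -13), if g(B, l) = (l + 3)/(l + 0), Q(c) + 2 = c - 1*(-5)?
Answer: -98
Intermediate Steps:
Q(c) = 3 + c (Q(c) = -2 + (c - 1*(-5)) = -2 + (c + 5) = -2 + (5 + c) = 3 + c)
b = 7 (b = 5 + 2 = 7)
g(B, l) = (3 + l)/l
V(T) = 7
-V(g(3, Q(4)))*I(5, -13) = -7*14 = -1*98 = -98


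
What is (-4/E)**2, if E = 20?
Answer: 1/25 ≈ 0.040000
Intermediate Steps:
(-4/E)**2 = (-4/20)**2 = ((1/20)*(-4))**2 = (-1/5)**2 = 1/25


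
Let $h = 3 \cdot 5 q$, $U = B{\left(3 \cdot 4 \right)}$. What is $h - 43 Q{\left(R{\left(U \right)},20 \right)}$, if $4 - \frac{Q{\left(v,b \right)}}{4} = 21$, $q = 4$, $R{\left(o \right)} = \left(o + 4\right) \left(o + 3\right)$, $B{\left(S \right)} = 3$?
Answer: $2984$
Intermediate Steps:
$U = 3$
$R{\left(o \right)} = \left(3 + o\right) \left(4 + o\right)$ ($R{\left(o \right)} = \left(4 + o\right) \left(3 + o\right) = \left(3 + o\right) \left(4 + o\right)$)
$Q{\left(v,b \right)} = -68$ ($Q{\left(v,b \right)} = 16 - 84 = -68$)
$h = 60$ ($h = 3 \cdot 5 \cdot 4 = 15 \cdot 4 = 60$)
$h - 43 Q{\left(R{\left(U \right)},20 \right)} = 60 - -2924 = 60 + 2924 = 2984$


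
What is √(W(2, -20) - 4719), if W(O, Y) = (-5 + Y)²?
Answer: I*√4094 ≈ 63.984*I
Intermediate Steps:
√(W(2, -20) - 4719) = √((-5 - 20)² - 4719) = √((-25)² - 4719) = √(625 - 4719) = √(-4094) = I*√4094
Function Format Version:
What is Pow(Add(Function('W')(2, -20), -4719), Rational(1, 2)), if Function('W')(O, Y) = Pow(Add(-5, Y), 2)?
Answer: Mul(I, Pow(4094, Rational(1, 2))) ≈ Mul(63.984, I)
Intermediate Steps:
Pow(Add(Function('W')(2, -20), -4719), Rational(1, 2)) = Pow(Add(Pow(Add(-5, -20), 2), -4719), Rational(1, 2)) = Pow(Add(Pow(-25, 2), -4719), Rational(1, 2)) = Pow(Add(625, -4719), Rational(1, 2)) = Pow(-4094, Rational(1, 2)) = Mul(I, Pow(4094, Rational(1, 2)))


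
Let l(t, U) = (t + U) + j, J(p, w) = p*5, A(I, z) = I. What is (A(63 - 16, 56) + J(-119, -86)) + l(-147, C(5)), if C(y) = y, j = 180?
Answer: -510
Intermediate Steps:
J(p, w) = 5*p
l(t, U) = 180 + U + t (l(t, U) = (t + U) + 180 = (U + t) + 180 = 180 + U + t)
(A(63 - 16, 56) + J(-119, -86)) + l(-147, C(5)) = ((63 - 16) + 5*(-119)) + (180 + 5 - 147) = (47 - 595) + 38 = -548 + 38 = -510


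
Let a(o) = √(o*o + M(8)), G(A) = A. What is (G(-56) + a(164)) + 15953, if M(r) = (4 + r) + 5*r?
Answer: 15897 + 2*√6737 ≈ 16061.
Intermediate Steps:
M(r) = 4 + 6*r
a(o) = √(52 + o²) (a(o) = √(o*o + (4 + 6*8)) = √(o² + (4 + 48)) = √(o² + 52) = √(52 + o²))
(G(-56) + a(164)) + 15953 = (-56 + √(52 + 164²)) + 15953 = (-56 + √(52 + 26896)) + 15953 = (-56 + √26948) + 15953 = (-56 + 2*√6737) + 15953 = 15897 + 2*√6737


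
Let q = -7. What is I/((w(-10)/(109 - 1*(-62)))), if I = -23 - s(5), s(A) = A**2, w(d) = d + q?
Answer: 8208/17 ≈ 482.82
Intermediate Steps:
w(d) = -7 + d (w(d) = d - 7 = -7 + d)
I = -48 (I = -23 - 1*5**2 = -23 - 1*25 = -23 - 25 = -48)
I/((w(-10)/(109 - 1*(-62)))) = -48*(109 - 1*(-62))/(-7 - 10) = -48/((-17/(109 + 62))) = -48/((-17/171)) = -48/((-17*1/171)) = -48/(-17/171) = -48*(-171/17) = 8208/17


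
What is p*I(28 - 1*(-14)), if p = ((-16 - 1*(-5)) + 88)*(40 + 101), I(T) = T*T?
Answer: 19151748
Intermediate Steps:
I(T) = T²
p = 10857 (p = ((-16 + 5) + 88)*141 = (-11 + 88)*141 = 77*141 = 10857)
p*I(28 - 1*(-14)) = 10857*(28 - 1*(-14))² = 10857*(28 + 14)² = 10857*42² = 10857*1764 = 19151748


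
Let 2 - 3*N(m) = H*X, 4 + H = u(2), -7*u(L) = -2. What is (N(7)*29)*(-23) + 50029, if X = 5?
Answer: 318187/7 ≈ 45455.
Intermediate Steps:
u(L) = 2/7 (u(L) = -⅐*(-2) = 2/7)
H = -26/7 (H = -4 + 2/7 = -26/7 ≈ -3.7143)
N(m) = 48/7 (N(m) = ⅔ - (-26)*5/21 = ⅔ - ⅓*(-130/7) = ⅔ + 130/21 = 48/7)
(N(7)*29)*(-23) + 50029 = ((48/7)*29)*(-23) + 50029 = (1392/7)*(-23) + 50029 = -32016/7 + 50029 = 318187/7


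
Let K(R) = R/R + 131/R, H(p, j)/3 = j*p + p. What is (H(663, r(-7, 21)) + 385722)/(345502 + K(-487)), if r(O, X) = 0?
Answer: 62938419/56086610 ≈ 1.1222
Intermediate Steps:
H(p, j) = 3*p + 3*j*p (H(p, j) = 3*(j*p + p) = 3*(p + j*p) = 3*p + 3*j*p)
K(R) = 1 + 131/R
(H(663, r(-7, 21)) + 385722)/(345502 + K(-487)) = (3*663*(1 + 0) + 385722)/(345502 + (131 - 487)/(-487)) = (3*663*1 + 385722)/(345502 - 1/487*(-356)) = (1989 + 385722)/(345502 + 356/487) = 387711/(168259830/487) = 387711*(487/168259830) = 62938419/56086610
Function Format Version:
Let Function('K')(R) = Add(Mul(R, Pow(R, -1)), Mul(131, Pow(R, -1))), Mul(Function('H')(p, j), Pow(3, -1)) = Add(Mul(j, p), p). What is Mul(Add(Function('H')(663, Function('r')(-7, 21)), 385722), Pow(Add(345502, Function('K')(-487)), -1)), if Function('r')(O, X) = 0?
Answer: Rational(62938419, 56086610) ≈ 1.1222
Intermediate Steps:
Function('H')(p, j) = Add(Mul(3, p), Mul(3, j, p)) (Function('H')(p, j) = Mul(3, Add(Mul(j, p), p)) = Mul(3, Add(p, Mul(j, p))) = Add(Mul(3, p), Mul(3, j, p)))
Function('K')(R) = Add(1, Mul(131, Pow(R, -1)))
Mul(Add(Function('H')(663, Function('r')(-7, 21)), 385722), Pow(Add(345502, Function('K')(-487)), -1)) = Mul(Add(Mul(3, 663, Add(1, 0)), 385722), Pow(Add(345502, Mul(Pow(-487, -1), Add(131, -487))), -1)) = Mul(Add(Mul(3, 663, 1), 385722), Pow(Add(345502, Mul(Rational(-1, 487), -356)), -1)) = Mul(Add(1989, 385722), Pow(Add(345502, Rational(356, 487)), -1)) = Mul(387711, Pow(Rational(168259830, 487), -1)) = Mul(387711, Rational(487, 168259830)) = Rational(62938419, 56086610)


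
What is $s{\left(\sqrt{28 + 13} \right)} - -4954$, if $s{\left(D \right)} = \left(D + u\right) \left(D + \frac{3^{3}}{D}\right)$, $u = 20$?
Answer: $5022 + \frac{1360 \sqrt{41}}{41} \approx 5234.4$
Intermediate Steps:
$s{\left(D \right)} = \left(20 + D\right) \left(D + \frac{27}{D}\right)$ ($s{\left(D \right)} = \left(D + 20\right) \left(D + \frac{3^{3}}{D}\right) = \left(20 + D\right) \left(D + \frac{27}{D}\right)$)
$s{\left(\sqrt{28 + 13} \right)} - -4954 = \left(27 + \left(\sqrt{28 + 13}\right)^{2} + 20 \sqrt{28 + 13} + \frac{540}{\sqrt{28 + 13}}\right) - -4954 = \left(27 + \left(\sqrt{41}\right)^{2} + 20 \sqrt{41} + \frac{540}{\sqrt{41}}\right) + 4954 = \left(27 + 41 + 20 \sqrt{41} + 540 \frac{\sqrt{41}}{41}\right) + 4954 = \left(27 + 41 + 20 \sqrt{41} + \frac{540 \sqrt{41}}{41}\right) + 4954 = \left(68 + \frac{1360 \sqrt{41}}{41}\right) + 4954 = 5022 + \frac{1360 \sqrt{41}}{41}$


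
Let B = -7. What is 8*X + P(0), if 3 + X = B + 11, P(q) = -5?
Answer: 3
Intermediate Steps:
X = 1 (X = -3 + (-7 + 11) = -3 + 4 = 1)
8*X + P(0) = 8*1 - 5 = 8 - 5 = 3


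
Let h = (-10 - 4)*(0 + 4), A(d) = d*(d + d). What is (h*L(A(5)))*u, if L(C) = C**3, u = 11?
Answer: -77000000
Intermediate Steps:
A(d) = 2*d**2 (A(d) = d*(2*d) = 2*d**2)
h = -56 (h = -14*4 = -56)
(h*L(A(5)))*u = -56*(2*5**2)**3*11 = -56*(2*25)**3*11 = -56*50**3*11 = -56*125000*11 = -7000000*11 = -77000000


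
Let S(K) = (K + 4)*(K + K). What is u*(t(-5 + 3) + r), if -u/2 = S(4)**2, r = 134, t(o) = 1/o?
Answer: -1093632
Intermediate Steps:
S(K) = 2*K*(4 + K) (S(K) = (4 + K)*(2*K) = 2*K*(4 + K))
u = -8192 (u = -2*64*(4 + 4)**2 = -2*(2*4*8)**2 = -2*64**2 = -2*4096 = -8192)
u*(t(-5 + 3) + r) = -8192*(1/(-5 + 3) + 134) = -8192*(1/(-2) + 134) = -8192*(-1/2 + 134) = -8192*267/2 = -1093632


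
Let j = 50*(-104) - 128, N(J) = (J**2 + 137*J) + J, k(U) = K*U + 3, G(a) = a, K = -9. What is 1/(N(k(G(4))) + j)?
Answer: -1/8793 ≈ -0.00011373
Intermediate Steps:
k(U) = 3 - 9*U (k(U) = -9*U + 3 = 3 - 9*U)
N(J) = J**2 + 138*J
j = -5328 (j = -5200 - 128 = -5328)
1/(N(k(G(4))) + j) = 1/((3 - 9*4)*(138 + (3 - 9*4)) - 5328) = 1/((3 - 36)*(138 + (3 - 36)) - 5328) = 1/(-33*(138 - 33) - 5328) = 1/(-33*105 - 5328) = 1/(-3465 - 5328) = 1/(-8793) = -1/8793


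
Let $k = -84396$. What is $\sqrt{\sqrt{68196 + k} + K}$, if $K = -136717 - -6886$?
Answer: $\sqrt{-129831 + 90 i \sqrt{2}} \approx 0.177 + 360.32 i$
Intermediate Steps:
$K = -129831$ ($K = -136717 + 6886 = -129831$)
$\sqrt{\sqrt{68196 + k} + K} = \sqrt{\sqrt{68196 - 84396} - 129831} = \sqrt{\sqrt{-16200} - 129831} = \sqrt{90 i \sqrt{2} - 129831} = \sqrt{-129831 + 90 i \sqrt{2}}$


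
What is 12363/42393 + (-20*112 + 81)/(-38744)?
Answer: 14628681/42114728 ≈ 0.34735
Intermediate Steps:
12363/42393 + (-20*112 + 81)/(-38744) = 12363*(1/42393) + (-2240 + 81)*(-1/38744) = 317/1087 - 2159*(-1/38744) = 317/1087 + 2159/38744 = 14628681/42114728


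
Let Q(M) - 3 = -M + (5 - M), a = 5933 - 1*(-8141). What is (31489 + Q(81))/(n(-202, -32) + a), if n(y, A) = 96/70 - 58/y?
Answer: 110769225/49757453 ≈ 2.2262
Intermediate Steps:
a = 14074 (a = 5933 + 8141 = 14074)
Q(M) = 8 - 2*M (Q(M) = 3 + (-M + (5 - M)) = 3 + (5 - 2*M) = 8 - 2*M)
n(y, A) = 48/35 - 58/y (n(y, A) = 96*(1/70) - 58/y = 48/35 - 58/y)
(31489 + Q(81))/(n(-202, -32) + a) = (31489 + (8 - 2*81))/((48/35 - 58/(-202)) + 14074) = (31489 + (8 - 162))/((48/35 - 58*(-1/202)) + 14074) = (31489 - 154)/((48/35 + 29/101) + 14074) = 31335/(5863/3535 + 14074) = 31335/(49757453/3535) = 31335*(3535/49757453) = 110769225/49757453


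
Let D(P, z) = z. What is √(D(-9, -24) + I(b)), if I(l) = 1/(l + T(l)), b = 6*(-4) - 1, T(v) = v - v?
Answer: I*√601/5 ≈ 4.9031*I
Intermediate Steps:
T(v) = 0
b = -25 (b = -24 - 1 = -25)
I(l) = 1/l (I(l) = 1/(l + 0) = 1/l)
√(D(-9, -24) + I(b)) = √(-24 + 1/(-25)) = √(-24 - 1/25) = √(-601/25) = I*√601/5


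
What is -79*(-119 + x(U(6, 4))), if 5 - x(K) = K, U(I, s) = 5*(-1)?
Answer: 8611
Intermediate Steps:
U(I, s) = -5
x(K) = 5 - K
-79*(-119 + x(U(6, 4))) = -79*(-119 + (5 - 1*(-5))) = -79*(-119 + (5 + 5)) = -79*(-119 + 10) = -79*(-109) = 8611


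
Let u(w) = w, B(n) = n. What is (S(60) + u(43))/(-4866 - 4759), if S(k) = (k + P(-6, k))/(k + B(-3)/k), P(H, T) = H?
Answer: -52637/11540375 ≈ -0.0045611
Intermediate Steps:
S(k) = (-6 + k)/(k - 3/k) (S(k) = (k - 6)/(k - 3/k) = (-6 + k)/(k - 3/k))
(S(60) + u(43))/(-4866 - 4759) = (60*(-6 + 60)/(-3 + 60²) + 43)/(-4866 - 4759) = (60*54/(-3 + 3600) + 43)/(-9625) = (60*54/3597 + 43)*(-1/9625) = (60*(1/3597)*54 + 43)*(-1/9625) = (1080/1199 + 43)*(-1/9625) = (52637/1199)*(-1/9625) = -52637/11540375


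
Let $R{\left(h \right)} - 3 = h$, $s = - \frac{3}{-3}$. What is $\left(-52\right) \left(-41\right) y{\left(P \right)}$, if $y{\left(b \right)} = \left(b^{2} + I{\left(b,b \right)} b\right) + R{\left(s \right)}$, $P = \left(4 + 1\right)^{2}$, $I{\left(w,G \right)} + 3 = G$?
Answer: $2513628$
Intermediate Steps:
$I{\left(w,G \right)} = -3 + G$
$s = 1$ ($s = \left(-3\right) \left(- \frac{1}{3}\right) = 1$)
$R{\left(h \right)} = 3 + h$
$P = 25$ ($P = 5^{2} = 25$)
$y{\left(b \right)} = 4 + b^{2} + b \left(-3 + b\right)$ ($y{\left(b \right)} = \left(b^{2} + \left(-3 + b\right) b\right) + \left(3 + 1\right) = \left(b^{2} + b \left(-3 + b\right)\right) + 4 = 4 + b^{2} + b \left(-3 + b\right)$)
$\left(-52\right) \left(-41\right) y{\left(P \right)} = \left(-52\right) \left(-41\right) \left(4 + 25^{2} + 25 \left(-3 + 25\right)\right) = 2132 \left(4 + 625 + 25 \cdot 22\right) = 2132 \left(4 + 625 + 550\right) = 2132 \cdot 1179 = 2513628$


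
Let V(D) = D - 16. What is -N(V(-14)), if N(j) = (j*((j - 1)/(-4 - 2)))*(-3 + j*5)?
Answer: -23715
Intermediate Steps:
V(D) = -16 + D
N(j) = j*(-3 + 5*j)*(⅙ - j/6) (N(j) = (j*((-1 + j)/(-6)))*(-3 + 5*j) = (j*((-1 + j)*(-⅙)))*(-3 + 5*j) = (j*(⅙ - j/6))*(-3 + 5*j) = j*(-3 + 5*j)*(⅙ - j/6))
-N(V(-14)) = -(-16 - 14)*(-3 - 5*(-16 - 14)² + 8*(-16 - 14))/6 = -(-30)*(-3 - 5*(-30)² + 8*(-30))/6 = -(-30)*(-3 - 5*900 - 240)/6 = -(-30)*(-3 - 4500 - 240)/6 = -(-30)*(-4743)/6 = -1*23715 = -23715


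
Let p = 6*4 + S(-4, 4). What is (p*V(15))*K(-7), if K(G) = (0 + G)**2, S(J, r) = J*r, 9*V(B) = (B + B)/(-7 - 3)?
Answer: -392/3 ≈ -130.67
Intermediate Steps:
V(B) = -B/45 (V(B) = ((B + B)/(-7 - 3))/9 = ((2*B)/(-10))/9 = ((2*B)*(-1/10))/9 = (-B/5)/9 = -B/45)
p = 8 (p = 6*4 - 4*4 = 24 - 16 = 8)
K(G) = G**2
(p*V(15))*K(-7) = (8*(-1/45*15))*(-7)**2 = (8*(-1/3))*49 = -8/3*49 = -392/3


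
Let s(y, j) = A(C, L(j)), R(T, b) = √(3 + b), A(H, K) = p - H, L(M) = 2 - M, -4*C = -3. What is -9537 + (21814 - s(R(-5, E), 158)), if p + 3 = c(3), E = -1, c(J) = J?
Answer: 49111/4 ≈ 12278.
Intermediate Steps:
C = ¾ (C = -¼*(-3) = ¾ ≈ 0.75000)
p = 0 (p = -3 + 3 = 0)
A(H, K) = -H (A(H, K) = 0 - H = -H)
s(y, j) = -¾ (s(y, j) = -1*¾ = -¾)
-9537 + (21814 - s(R(-5, E), 158)) = -9537 + (21814 - 1*(-¾)) = -9537 + (21814 + ¾) = -9537 + 87259/4 = 49111/4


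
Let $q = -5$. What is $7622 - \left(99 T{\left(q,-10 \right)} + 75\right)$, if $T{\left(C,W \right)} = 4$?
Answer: $7151$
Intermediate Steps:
$7622 - \left(99 T{\left(q,-10 \right)} + 75\right) = 7622 - \left(99 \cdot 4 + 75\right) = 7622 - \left(396 + 75\right) = 7622 - 471 = 7151$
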